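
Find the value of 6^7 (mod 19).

Step 1: Compute 6^7 mod 19 step by step, reducing modulo 19 at each step.
  6^1 mod 19 = 6
  6^2 mod 19 = (6 * 6) mod 19 = 17
  6^3 mod 19 = (17 * 6) mod 19 = 7
  6^4 mod 19 = (7 * 6) mod 19 = 4
  6^5 mod 19 = (4 * 6) mod 19 = 5
  6^6 mod 19 = (5 * 6) mod 19 = 11
  6^7 mod 19 = (11 * 6) mod 19 = 9
Step 2: Result = 9.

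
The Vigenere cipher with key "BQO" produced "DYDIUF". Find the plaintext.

Step 1: Extend key: BQOBQO
Step 2: Decrypt each letter (c - k) mod 26:
  D(3) - B(1) = (3-1) mod 26 = 2 = C
  Y(24) - Q(16) = (24-16) mod 26 = 8 = I
  D(3) - O(14) = (3-14) mod 26 = 15 = P
  I(8) - B(1) = (8-1) mod 26 = 7 = H
  U(20) - Q(16) = (20-16) mod 26 = 4 = E
  F(5) - O(14) = (5-14) mod 26 = 17 = R
Plaintext: CIPHER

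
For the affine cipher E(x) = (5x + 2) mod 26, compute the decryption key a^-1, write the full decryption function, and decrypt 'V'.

Step 1: Find a^-1, the modular inverse of 5 mod 26.
Step 2: We need 5 * a^-1 = 1 (mod 26).
Step 3: 5 * 21 = 105 = 4 * 26 + 1, so a^-1 = 21.
Step 4: D(y) = 21(y - 2) mod 26.
Step 5: Apply to 'V' (y = 21): D(21) = 21 * (21 - 2) mod 26 = 21 * 19 mod 26 = 9 -> 'J'.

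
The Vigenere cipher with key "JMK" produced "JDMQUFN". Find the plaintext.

Step 1: Extend key: JMKJMKJ
Step 2: Decrypt each letter (c - k) mod 26:
  J(9) - J(9) = (9-9) mod 26 = 0 = A
  D(3) - M(12) = (3-12) mod 26 = 17 = R
  M(12) - K(10) = (12-10) mod 26 = 2 = C
  Q(16) - J(9) = (16-9) mod 26 = 7 = H
  U(20) - M(12) = (20-12) mod 26 = 8 = I
  F(5) - K(10) = (5-10) mod 26 = 21 = V
  N(13) - J(9) = (13-9) mod 26 = 4 = E
Plaintext: ARCHIVE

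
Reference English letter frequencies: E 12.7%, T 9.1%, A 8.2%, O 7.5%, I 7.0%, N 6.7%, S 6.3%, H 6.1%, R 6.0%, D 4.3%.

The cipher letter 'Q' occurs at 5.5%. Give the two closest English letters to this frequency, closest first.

Step 1: Observed frequency of 'Q' is 5.5%.
Step 2: Compute distances to each reference frequency and sort:
  R (6.0%): difference = 0.5% <-- BEST
  H (6.1%): difference = 0.6% <-- RUNNER-UP
  S (6.3%): difference = 0.8%
  N (6.7%): difference = 1.2%
  D (4.3%): difference = 1.2%
Step 3: Most likely is 'R' (6.0%, diff 0.5%); second most likely is 'H' (6.1%, diff 0.6%).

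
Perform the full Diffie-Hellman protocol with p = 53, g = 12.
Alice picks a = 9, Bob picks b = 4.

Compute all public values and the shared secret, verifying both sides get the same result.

Step 1: A = g^a mod p = 12^9 mod 53 = 14.
Step 2: B = g^b mod p = 12^4 mod 53 = 13.
Step 3: Alice computes s = B^a mod p = 13^9 mod 53 = 44.
Step 4: Bob computes s = A^b mod p = 14^4 mod 53 = 44.
Both sides agree: shared secret = 44.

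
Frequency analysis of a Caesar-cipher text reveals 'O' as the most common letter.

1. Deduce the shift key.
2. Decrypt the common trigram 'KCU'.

Step 1: In English, 'E' is the most frequent letter (12.7%).
Step 2: The most frequent ciphertext letter is 'O' (position 14).
Step 3: Shift = (14 - 4) mod 26 = 10.
Step 4: Decrypt 'KCU' by shifting back 10:
  K -> A
  C -> S
  U -> K
Step 5: 'KCU' decrypts to 'ASK'.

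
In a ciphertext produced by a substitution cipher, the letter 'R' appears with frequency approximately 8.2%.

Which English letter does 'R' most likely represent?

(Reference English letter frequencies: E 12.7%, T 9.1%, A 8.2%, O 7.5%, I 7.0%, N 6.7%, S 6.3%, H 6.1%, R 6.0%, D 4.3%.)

Step 1: The observed frequency is 8.2%.
Step 2: Compare with English frequencies:
  E: 12.7% (difference: 4.5%)
  T: 9.1% (difference: 0.9%)
  A: 8.2% (difference: 0.0%) <-- closest
  O: 7.5% (difference: 0.7%)
  I: 7.0% (difference: 1.2%)
  N: 6.7% (difference: 1.5%)
  S: 6.3% (difference: 1.9%)
  H: 6.1% (difference: 2.1%)
  R: 6.0% (difference: 2.2%)
  D: 4.3% (difference: 3.9%)
Step 3: 'R' most likely represents 'A' (frequency 8.2%).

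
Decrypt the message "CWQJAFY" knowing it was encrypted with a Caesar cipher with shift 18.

Step 1: Reverse the shift by subtracting 18 from each letter position.
  C (position 2) -> position (2-18) mod 26 = 10 -> K
  W (position 22) -> position (22-18) mod 26 = 4 -> E
  Q (position 16) -> position (16-18) mod 26 = 24 -> Y
  J (position 9) -> position (9-18) mod 26 = 17 -> R
  A (position 0) -> position (0-18) mod 26 = 8 -> I
  F (position 5) -> position (5-18) mod 26 = 13 -> N
  Y (position 24) -> position (24-18) mod 26 = 6 -> G
Decrypted message: KEYRING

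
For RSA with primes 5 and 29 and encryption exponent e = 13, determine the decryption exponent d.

Step 1: n = 5 * 29 = 145.
Step 2: phi(n) = 4 * 28 = 112.
Step 3: Find d such that 13 * d = 1 (mod 112).
Step 4: d = 13^(-1) mod 112 = 69.
Verification: 13 * 69 = 897 = 8 * 112 + 1.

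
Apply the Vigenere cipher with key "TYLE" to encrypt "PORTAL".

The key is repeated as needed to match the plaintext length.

Step 1: Repeat key to match plaintext length:
  Plaintext: PORTAL
  Key:       TYLETY
Step 2: Encrypt each letter:
  P(15) + T(19) = (15+19) mod 26 = 8 = I
  O(14) + Y(24) = (14+24) mod 26 = 12 = M
  R(17) + L(11) = (17+11) mod 26 = 2 = C
  T(19) + E(4) = (19+4) mod 26 = 23 = X
  A(0) + T(19) = (0+19) mod 26 = 19 = T
  L(11) + Y(24) = (11+24) mod 26 = 9 = J
Ciphertext: IMCXTJ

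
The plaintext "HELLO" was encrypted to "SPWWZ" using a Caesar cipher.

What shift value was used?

Step 1: Compare first letters: H (position 7) -> S (position 18).
Step 2: Shift = (18 - 7) mod 26 = 11.
The shift value is 11.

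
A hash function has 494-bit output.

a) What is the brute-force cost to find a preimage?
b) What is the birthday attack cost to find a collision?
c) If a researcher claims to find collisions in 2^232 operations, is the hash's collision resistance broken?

Step 1: Preimage resistance requires brute-force of 2^494 operations.
Step 2: Collision resistance (birthday bound) = 2^(494/2) = 2^247.
Step 3: The claimed attack costs 2^232 operations.
Step 4: Since 2^232 < 2^247, the claimed attack beats the generic birthday bound, so collision resistance is broken.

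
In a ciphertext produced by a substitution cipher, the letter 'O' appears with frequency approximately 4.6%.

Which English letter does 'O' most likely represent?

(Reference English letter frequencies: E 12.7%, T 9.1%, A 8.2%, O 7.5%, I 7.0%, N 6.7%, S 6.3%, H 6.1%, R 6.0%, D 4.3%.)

Step 1: The observed frequency is 4.6%.
Step 2: Compare with English frequencies:
  E: 12.7% (difference: 8.1%)
  T: 9.1% (difference: 4.5%)
  A: 8.2% (difference: 3.6%)
  O: 7.5% (difference: 2.9%)
  I: 7.0% (difference: 2.4%)
  N: 6.7% (difference: 2.1%)
  S: 6.3% (difference: 1.7%)
  H: 6.1% (difference: 1.5%)
  R: 6.0% (difference: 1.4%)
  D: 4.3% (difference: 0.3%) <-- closest
Step 3: 'O' most likely represents 'D' (frequency 4.3%).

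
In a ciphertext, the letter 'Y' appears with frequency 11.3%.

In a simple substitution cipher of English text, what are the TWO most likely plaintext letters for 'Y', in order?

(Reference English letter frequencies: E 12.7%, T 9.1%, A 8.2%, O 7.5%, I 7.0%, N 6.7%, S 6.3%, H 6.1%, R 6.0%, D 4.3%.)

Step 1: Observed frequency of 'Y' is 11.3%.
Step 2: Compute distances to each reference frequency and sort:
  E (12.7%): difference = 1.4% <-- BEST
  T (9.1%): difference = 2.2% <-- RUNNER-UP
  A (8.2%): difference = 3.1%
  O (7.5%): difference = 3.8%
  I (7.0%): difference = 4.3%
Step 3: Most likely is 'E' (12.7%, diff 1.4%); second most likely is 'T' (9.1%, diff 2.2%).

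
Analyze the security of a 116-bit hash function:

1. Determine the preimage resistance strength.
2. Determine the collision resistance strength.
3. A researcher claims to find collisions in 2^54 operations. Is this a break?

Step 1: Preimage resistance requires brute-force of 2^116 operations.
Step 2: Collision resistance (birthday bound) = 2^(116/2) = 2^58.
Step 3: The claimed attack costs 2^54 operations.
Step 4: Since 2^54 < 2^58, the claimed attack beats the generic birthday bound, so collision resistance is broken.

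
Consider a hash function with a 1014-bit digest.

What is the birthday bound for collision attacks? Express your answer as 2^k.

Step 1: The birthday paradox gives collision probability ~50% after sqrt(2^n) = 2^(n/2) hashes.
Step 2: For 1014-bit output: 2^(1014/2) = 2^507.
Step 3: Approximately 2^507 hash computations needed.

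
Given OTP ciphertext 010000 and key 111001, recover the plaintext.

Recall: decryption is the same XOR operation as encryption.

Step 1: XOR ciphertext with key:
  Ciphertext: 010000
  Key:        111001
  XOR:        101001
Step 2: Plaintext = 101001 = 41 in decimal.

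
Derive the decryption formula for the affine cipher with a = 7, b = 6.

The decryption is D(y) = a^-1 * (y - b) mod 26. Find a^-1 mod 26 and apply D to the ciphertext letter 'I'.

Step 1: Find a^-1, the modular inverse of 7 mod 26.
Step 2: We need 7 * a^-1 = 1 (mod 26).
Step 3: 7 * 15 = 105 = 4 * 26 + 1, so a^-1 = 15.
Step 4: D(y) = 15(y - 6) mod 26.
Step 5: Apply to 'I' (y = 8): D(8) = 15 * (8 - 6) mod 26 = 15 * 2 mod 26 = 4 -> 'E'.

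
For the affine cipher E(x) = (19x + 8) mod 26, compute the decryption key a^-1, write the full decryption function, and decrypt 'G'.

Step 1: Find a^-1, the modular inverse of 19 mod 26.
Step 2: We need 19 * a^-1 = 1 (mod 26).
Step 3: 19 * 11 = 209 = 8 * 26 + 1, so a^-1 = 11.
Step 4: D(y) = 11(y - 8) mod 26.
Step 5: Apply to 'G' (y = 6): D(6) = 11 * (6 - 8) mod 26 = 11 * -2 mod 26 = 4 -> 'E'.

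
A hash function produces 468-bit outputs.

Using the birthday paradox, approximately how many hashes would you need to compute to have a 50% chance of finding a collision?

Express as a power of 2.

Step 1: The birthday paradox gives collision probability ~50% after sqrt(2^n) = 2^(n/2) hashes.
Step 2: For 468-bit output: 2^(468/2) = 2^234.
Step 3: Approximately 2^234 hash computations needed.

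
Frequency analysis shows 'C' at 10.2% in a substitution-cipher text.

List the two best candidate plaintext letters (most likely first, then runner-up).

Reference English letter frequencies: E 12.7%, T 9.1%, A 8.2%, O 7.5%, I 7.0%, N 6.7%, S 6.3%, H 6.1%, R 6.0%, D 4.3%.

Step 1: Observed frequency of 'C' is 10.2%.
Step 2: Compute distances to each reference frequency and sort:
  T (9.1%): difference = 1.1% <-- BEST
  A (8.2%): difference = 2.0% <-- RUNNER-UP
  E (12.7%): difference = 2.5%
  O (7.5%): difference = 2.7%
  I (7.0%): difference = 3.2%
Step 3: Most likely is 'T' (9.1%, diff 1.1%); second most likely is 'A' (8.2%, diff 2.0%).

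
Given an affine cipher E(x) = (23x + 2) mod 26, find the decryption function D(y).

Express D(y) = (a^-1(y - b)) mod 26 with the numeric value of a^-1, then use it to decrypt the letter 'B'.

Step 1: Find a^-1, the modular inverse of 23 mod 26.
Step 2: We need 23 * a^-1 = 1 (mod 26).
Step 3: 23 * 17 = 391 = 15 * 26 + 1, so a^-1 = 17.
Step 4: D(y) = 17(y - 2) mod 26.
Step 5: Apply to 'B' (y = 1): D(1) = 17 * (1 - 2) mod 26 = 17 * -1 mod 26 = 9 -> 'J'.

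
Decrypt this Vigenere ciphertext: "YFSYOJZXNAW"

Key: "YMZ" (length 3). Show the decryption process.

Step 1: Key 'YMZ' has length 3. Extended key: YMZYMZYMZYM
Step 2: Decrypt each position:
  Y(24) - Y(24) = 0 = A
  F(5) - M(12) = 19 = T
  S(18) - Z(25) = 19 = T
  Y(24) - Y(24) = 0 = A
  O(14) - M(12) = 2 = C
  J(9) - Z(25) = 10 = K
  Z(25) - Y(24) = 1 = B
  X(23) - M(12) = 11 = L
  N(13) - Z(25) = 14 = O
  A(0) - Y(24) = 2 = C
  W(22) - M(12) = 10 = K
Plaintext: ATTACKBLOCK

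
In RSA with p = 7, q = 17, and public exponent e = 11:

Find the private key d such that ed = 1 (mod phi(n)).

Step 1: n = 7 * 17 = 119.
Step 2: phi(n) = 6 * 16 = 96.
Step 3: Find d such that 11 * d = 1 (mod 96).
Step 4: d = 11^(-1) mod 96 = 35.
Verification: 11 * 35 = 385 = 4 * 96 + 1.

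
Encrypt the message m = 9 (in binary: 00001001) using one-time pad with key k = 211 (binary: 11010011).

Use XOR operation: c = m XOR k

Step 1: Write out the XOR operation bit by bit:
  Message: 00001001
  Key:     11010011
  XOR:     11011010
Step 2: Convert to decimal: 11011010 = 218.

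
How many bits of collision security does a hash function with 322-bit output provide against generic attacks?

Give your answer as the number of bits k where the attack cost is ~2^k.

Step 1: The hash has a 322-bit output.
Step 2: Collision resistance means it should be infeasible to find any x != y with h(x) = h(y).
By the birthday bound, a generic collision search succeeds after about sqrt(2^322) = 2^(322/2) = 2^161 evaluations.
Step 3: Security level = 161 bits.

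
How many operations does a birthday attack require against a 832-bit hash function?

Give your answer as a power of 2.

Step 1: The birthday paradox gives collision probability ~50% after sqrt(2^n) = 2^(n/2) hashes.
Step 2: For 832-bit output: 2^(832/2) = 2^416.
Step 3: Approximately 2^416 hash computations needed.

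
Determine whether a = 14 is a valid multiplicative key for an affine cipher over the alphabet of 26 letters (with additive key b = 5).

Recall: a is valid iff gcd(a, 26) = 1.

Step 1: Compute gcd(14, 26).
Step 2: gcd(14, 26) = 2.
Since gcd = 2 != 1, 14 shares a common factor with 26, so it cannot be used.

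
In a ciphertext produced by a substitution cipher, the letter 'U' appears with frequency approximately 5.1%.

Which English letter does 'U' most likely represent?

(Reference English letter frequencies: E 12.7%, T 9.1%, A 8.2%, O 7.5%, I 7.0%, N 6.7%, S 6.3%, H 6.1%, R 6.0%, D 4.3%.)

Step 1: The observed frequency is 5.1%.
Step 2: Compare with English frequencies:
  E: 12.7% (difference: 7.6%)
  T: 9.1% (difference: 4.0%)
  A: 8.2% (difference: 3.1%)
  O: 7.5% (difference: 2.4%)
  I: 7.0% (difference: 1.9%)
  N: 6.7% (difference: 1.6%)
  S: 6.3% (difference: 1.2%)
  H: 6.1% (difference: 1.0%)
  R: 6.0% (difference: 0.9%)
  D: 4.3% (difference: 0.8%) <-- closest
Step 3: 'U' most likely represents 'D' (frequency 4.3%).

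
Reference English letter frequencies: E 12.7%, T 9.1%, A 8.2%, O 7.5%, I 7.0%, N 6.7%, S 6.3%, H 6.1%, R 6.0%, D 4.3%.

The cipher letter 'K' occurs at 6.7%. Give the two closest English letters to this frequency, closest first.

Step 1: Observed frequency of 'K' is 6.7%.
Step 2: Compute distances to each reference frequency and sort:
  N (6.7%): difference = 0.0% <-- BEST
  I (7.0%): difference = 0.3% <-- RUNNER-UP
  S (6.3%): difference = 0.4%
  H (6.1%): difference = 0.6%
  R (6.0%): difference = 0.7%
Step 3: Most likely is 'N' (6.7%, diff 0.0%); second most likely is 'I' (7.0%, diff 0.3%).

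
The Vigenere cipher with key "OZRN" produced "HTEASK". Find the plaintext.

Step 1: Extend key: OZRNOZ
Step 2: Decrypt each letter (c - k) mod 26:
  H(7) - O(14) = (7-14) mod 26 = 19 = T
  T(19) - Z(25) = (19-25) mod 26 = 20 = U
  E(4) - R(17) = (4-17) mod 26 = 13 = N
  A(0) - N(13) = (0-13) mod 26 = 13 = N
  S(18) - O(14) = (18-14) mod 26 = 4 = E
  K(10) - Z(25) = (10-25) mod 26 = 11 = L
Plaintext: TUNNEL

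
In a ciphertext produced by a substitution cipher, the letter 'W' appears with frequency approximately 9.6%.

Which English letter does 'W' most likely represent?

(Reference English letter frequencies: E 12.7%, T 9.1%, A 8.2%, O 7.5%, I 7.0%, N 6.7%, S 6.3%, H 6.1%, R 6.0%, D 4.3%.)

Step 1: The observed frequency is 9.6%.
Step 2: Compare with English frequencies:
  E: 12.7% (difference: 3.1%)
  T: 9.1% (difference: 0.5%) <-- closest
  A: 8.2% (difference: 1.4%)
  O: 7.5% (difference: 2.1%)
  I: 7.0% (difference: 2.6%)
  N: 6.7% (difference: 2.9%)
  S: 6.3% (difference: 3.3%)
  H: 6.1% (difference: 3.5%)
  R: 6.0% (difference: 3.6%)
  D: 4.3% (difference: 5.3%)
Step 3: 'W' most likely represents 'T' (frequency 9.1%).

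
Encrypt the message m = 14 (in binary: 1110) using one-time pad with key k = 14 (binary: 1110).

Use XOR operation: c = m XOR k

Step 1: Write out the XOR operation bit by bit:
  Message: 1110
  Key:     1110
  XOR:     0000
Step 2: Convert to decimal: 0000 = 0.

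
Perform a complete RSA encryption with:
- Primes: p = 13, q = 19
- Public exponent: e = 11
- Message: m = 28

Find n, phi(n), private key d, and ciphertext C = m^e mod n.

Step 1: n = 13 * 19 = 247.
Step 2: phi(n) = (13-1)(19-1) = 12 * 18 = 216.
Step 3: Find d = 11^(-1) mod 216 = 59.
  Verify: 11 * 59 = 649 = 1 (mod 216).
Step 4: C = 28^11 mod 247 = 176.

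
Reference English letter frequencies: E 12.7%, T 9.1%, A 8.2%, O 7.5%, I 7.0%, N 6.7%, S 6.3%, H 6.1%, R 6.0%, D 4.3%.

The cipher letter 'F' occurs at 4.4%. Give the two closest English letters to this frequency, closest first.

Step 1: Observed frequency of 'F' is 4.4%.
Step 2: Compute distances to each reference frequency and sort:
  D (4.3%): difference = 0.1% <-- BEST
  R (6.0%): difference = 1.6% <-- RUNNER-UP
  H (6.1%): difference = 1.7%
  S (6.3%): difference = 1.9%
  N (6.7%): difference = 2.3%
Step 3: Most likely is 'D' (4.3%, diff 0.1%); second most likely is 'R' (6.0%, diff 1.6%).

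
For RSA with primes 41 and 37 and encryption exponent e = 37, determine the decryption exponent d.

Step 1: n = 41 * 37 = 1517.
Step 2: phi(n) = 40 * 36 = 1440.
Step 3: Find d such that 37 * d = 1 (mod 1440).
Step 4: d = 37^(-1) mod 1440 = 973.
Verification: 37 * 973 = 36001 = 25 * 1440 + 1.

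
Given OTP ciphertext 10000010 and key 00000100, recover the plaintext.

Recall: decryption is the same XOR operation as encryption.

Step 1: XOR ciphertext with key:
  Ciphertext: 10000010
  Key:        00000100
  XOR:        10000110
Step 2: Plaintext = 10000110 = 134 in decimal.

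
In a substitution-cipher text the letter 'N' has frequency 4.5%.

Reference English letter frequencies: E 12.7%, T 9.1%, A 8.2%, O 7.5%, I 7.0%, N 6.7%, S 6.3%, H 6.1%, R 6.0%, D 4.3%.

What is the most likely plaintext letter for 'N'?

Step 1: The observed frequency is 4.5%.
Step 2: Compare with English frequencies:
  E: 12.7% (difference: 8.2%)
  T: 9.1% (difference: 4.6%)
  A: 8.2% (difference: 3.7%)
  O: 7.5% (difference: 3.0%)
  I: 7.0% (difference: 2.5%)
  N: 6.7% (difference: 2.2%)
  S: 6.3% (difference: 1.8%)
  H: 6.1% (difference: 1.6%)
  R: 6.0% (difference: 1.5%)
  D: 4.3% (difference: 0.2%) <-- closest
Step 3: 'N' most likely represents 'D' (frequency 4.3%).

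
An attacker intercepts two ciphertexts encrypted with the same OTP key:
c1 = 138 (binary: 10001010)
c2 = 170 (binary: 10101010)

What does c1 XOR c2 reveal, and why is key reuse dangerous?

Step 1: c1 XOR c2 = (m1 XOR k) XOR (m2 XOR k).
Step 2: By XOR associativity/commutativity: = m1 XOR m2 XOR k XOR k = m1 XOR m2.
Step 3: 10001010 XOR 10101010 = 00100000 = 32.
Step 4: The key cancels out! An attacker learns m1 XOR m2 = 32, revealing the relationship between plaintexts.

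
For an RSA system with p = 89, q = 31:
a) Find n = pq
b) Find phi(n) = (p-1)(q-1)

Step 1: n = p * q = 89 * 31 = 2759.
Step 2: phi(n) = (p-1)(q-1) = 88 * 30 = 2640.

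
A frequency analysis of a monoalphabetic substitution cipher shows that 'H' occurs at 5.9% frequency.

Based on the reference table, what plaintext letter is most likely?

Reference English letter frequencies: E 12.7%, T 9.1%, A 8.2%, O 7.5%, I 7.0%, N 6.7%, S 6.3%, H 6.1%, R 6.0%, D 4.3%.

Step 1: The observed frequency is 5.9%.
Step 2: Compare with English frequencies:
  E: 12.7% (difference: 6.8%)
  T: 9.1% (difference: 3.2%)
  A: 8.2% (difference: 2.3%)
  O: 7.5% (difference: 1.6%)
  I: 7.0% (difference: 1.1%)
  N: 6.7% (difference: 0.8%)
  S: 6.3% (difference: 0.4%)
  H: 6.1% (difference: 0.2%)
  R: 6.0% (difference: 0.1%) <-- closest
  D: 4.3% (difference: 1.6%)
Step 3: 'H' most likely represents 'R' (frequency 6.0%).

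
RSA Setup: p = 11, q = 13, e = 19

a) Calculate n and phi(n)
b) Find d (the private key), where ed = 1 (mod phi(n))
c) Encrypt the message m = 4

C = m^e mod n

Step 1: n = 11 * 13 = 143.
Step 2: phi(n) = (11-1)(13-1) = 10 * 12 = 120.
Step 3: Find d = 19^(-1) mod 120 = 19.
  Verify: 19 * 19 = 361 = 1 (mod 120).
Step 4: C = 4^19 mod 143 = 69.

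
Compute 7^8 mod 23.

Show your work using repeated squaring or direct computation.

Step 1: Compute 7^8 mod 23 step by step, reducing modulo 23 at each step.
  7^1 mod 23 = 7
  7^2 mod 23 = (7 * 7) mod 23 = 3
  7^3 mod 23 = (3 * 7) mod 23 = 21
  7^4 mod 23 = (21 * 7) mod 23 = 9
  7^5 mod 23 = (9 * 7) mod 23 = 17
  7^6 mod 23 = (17 * 7) mod 23 = 4
  7^7 mod 23 = (4 * 7) mod 23 = 5
  7^8 mod 23 = (5 * 7) mod 23 = 12
Step 2: Result = 12.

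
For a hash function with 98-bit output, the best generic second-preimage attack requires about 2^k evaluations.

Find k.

Step 1: The hash has a 98-bit output.
Step 2: Second-preimage resistance means: given a specific input x, it should be infeasible to find a different y with h(y) = h(x).
With a 98-bit output, a generic search for a second preimage costs about 2^98 evaluations (each trial matches the fixed target with probability 2^-98).
Step 3: Security level = 98 bits.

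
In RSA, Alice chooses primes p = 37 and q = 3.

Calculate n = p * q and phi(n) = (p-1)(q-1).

Step 1: n = p * q = 37 * 3 = 111.
Step 2: phi(n) = (p-1)(q-1) = 36 * 2 = 72.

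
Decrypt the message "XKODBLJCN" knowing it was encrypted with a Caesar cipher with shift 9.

Step 1: Reverse the shift by subtracting 9 from each letter position.
  X (position 23) -> position (23-9) mod 26 = 14 -> O
  K (position 10) -> position (10-9) mod 26 = 1 -> B
  O (position 14) -> position (14-9) mod 26 = 5 -> F
  D (position 3) -> position (3-9) mod 26 = 20 -> U
  B (position 1) -> position (1-9) mod 26 = 18 -> S
  L (position 11) -> position (11-9) mod 26 = 2 -> C
  J (position 9) -> position (9-9) mod 26 = 0 -> A
  C (position 2) -> position (2-9) mod 26 = 19 -> T
  N (position 13) -> position (13-9) mod 26 = 4 -> E
Decrypted message: OBFUSCATE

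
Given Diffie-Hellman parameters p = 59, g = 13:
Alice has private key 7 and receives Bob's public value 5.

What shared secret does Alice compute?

Step 1: s = B^a mod p = 5^7 mod 59.
  5^1 mod 59 = 5
  5^2 mod 59 = (5 * 5) mod 59 = 25
  5^3 mod 59 = (25 * 5) mod 59 = 7
  5^4 mod 59 = (7 * 5) mod 59 = 35
  5^5 mod 59 = (35 * 5) mod 59 = 57
  5^6 mod 59 = (57 * 5) mod 59 = 49
  5^7 mod 59 = (49 * 5) mod 59 = 9
Result: shared secret = 9.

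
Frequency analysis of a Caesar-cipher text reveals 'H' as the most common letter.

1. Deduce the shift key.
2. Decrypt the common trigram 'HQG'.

Step 1: In English, 'E' is the most frequent letter (12.7%).
Step 2: The most frequent ciphertext letter is 'H' (position 7).
Step 3: Shift = (7 - 4) mod 26 = 3.
Step 4: Decrypt 'HQG' by shifting back 3:
  H -> E
  Q -> N
  G -> D
Step 5: 'HQG' decrypts to 'END'.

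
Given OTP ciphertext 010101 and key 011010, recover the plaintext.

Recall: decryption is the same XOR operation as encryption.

Step 1: XOR ciphertext with key:
  Ciphertext: 010101
  Key:        011010
  XOR:        001111
Step 2: Plaintext = 001111 = 15 in decimal.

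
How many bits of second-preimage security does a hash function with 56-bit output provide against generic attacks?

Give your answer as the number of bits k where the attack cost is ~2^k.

Step 1: The hash has a 56-bit output.
Step 2: Second-preimage resistance means: given a specific input x, it should be infeasible to find a different y with h(y) = h(x).
With a 56-bit output, a generic search for a second preimage costs about 2^56 evaluations (each trial matches the fixed target with probability 2^-56).
Step 3: Security level = 56 bits.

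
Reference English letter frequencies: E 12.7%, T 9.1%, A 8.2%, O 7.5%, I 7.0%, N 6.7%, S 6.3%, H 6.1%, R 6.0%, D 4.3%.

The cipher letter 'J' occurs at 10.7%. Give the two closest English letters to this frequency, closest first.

Step 1: Observed frequency of 'J' is 10.7%.
Step 2: Compute distances to each reference frequency and sort:
  T (9.1%): difference = 1.6% <-- BEST
  E (12.7%): difference = 2.0% <-- RUNNER-UP
  A (8.2%): difference = 2.5%
  O (7.5%): difference = 3.2%
  I (7.0%): difference = 3.7%
Step 3: Most likely is 'T' (9.1%, diff 1.6%); second most likely is 'E' (12.7%, diff 2.0%).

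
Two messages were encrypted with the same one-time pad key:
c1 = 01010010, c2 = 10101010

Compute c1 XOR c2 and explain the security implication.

Step 1: c1 XOR c2 = (m1 XOR k) XOR (m2 XOR k).
Step 2: By XOR associativity/commutativity: = m1 XOR m2 XOR k XOR k = m1 XOR m2.
Step 3: 01010010 XOR 10101010 = 11111000 = 248.
Step 4: The key cancels out! An attacker learns m1 XOR m2 = 248, revealing the relationship between plaintexts.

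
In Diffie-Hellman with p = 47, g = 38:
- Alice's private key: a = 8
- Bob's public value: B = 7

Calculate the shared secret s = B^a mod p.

Step 1: s = B^a mod p = 7^8 mod 47.
  7^1 mod 47 = 7
  7^2 mod 47 = (7 * 7) mod 47 = 2
  7^3 mod 47 = (2 * 7) mod 47 = 14
  7^4 mod 47 = (14 * 7) mod 47 = 4
  7^5 mod 47 = (4 * 7) mod 47 = 28
  7^6 mod 47 = (28 * 7) mod 47 = 8
  7^7 mod 47 = (8 * 7) mod 47 = 9
  7^8 mod 47 = (9 * 7) mod 47 = 16
Result: shared secret = 16.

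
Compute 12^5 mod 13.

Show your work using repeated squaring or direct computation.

Step 1: Compute 12^5 mod 13 step by step, reducing modulo 13 at each step.
  12^1 mod 13 = 12
  12^2 mod 13 = (12 * 12) mod 13 = 1
  12^3 mod 13 = (1 * 12) mod 13 = 12
  12^4 mod 13 = (12 * 12) mod 13 = 1
  12^5 mod 13 = (1 * 12) mod 13 = 12
Step 2: Result = 12.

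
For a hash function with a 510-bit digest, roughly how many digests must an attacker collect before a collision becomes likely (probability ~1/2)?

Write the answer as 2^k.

Step 1: The birthday paradox gives collision probability ~50% after sqrt(2^n) = 2^(n/2) hashes.
Step 2: For 510-bit output: 2^(510/2) = 2^255.
Step 3: Approximately 2^255 hash computations needed.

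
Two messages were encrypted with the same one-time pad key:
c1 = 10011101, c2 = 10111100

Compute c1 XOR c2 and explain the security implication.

Step 1: c1 XOR c2 = (m1 XOR k) XOR (m2 XOR k).
Step 2: By XOR associativity/commutativity: = m1 XOR m2 XOR k XOR k = m1 XOR m2.
Step 3: 10011101 XOR 10111100 = 00100001 = 33.
Step 4: The key cancels out! An attacker learns m1 XOR m2 = 33, revealing the relationship between plaintexts.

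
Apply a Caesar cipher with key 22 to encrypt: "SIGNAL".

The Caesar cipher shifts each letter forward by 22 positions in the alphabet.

Step 1: For each letter, shift forward by 22 positions (mod 26).
  S (position 18) -> position (18+22) mod 26 = 14 -> O
  I (position 8) -> position (8+22) mod 26 = 4 -> E
  G (position 6) -> position (6+22) mod 26 = 2 -> C
  N (position 13) -> position (13+22) mod 26 = 9 -> J
  A (position 0) -> position (0+22) mod 26 = 22 -> W
  L (position 11) -> position (11+22) mod 26 = 7 -> H
Result: OECJWH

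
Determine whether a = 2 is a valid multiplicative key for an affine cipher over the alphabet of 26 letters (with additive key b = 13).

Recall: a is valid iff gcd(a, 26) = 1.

Step 1: Compute gcd(2, 26).
Step 2: gcd(2, 26) = 2.
Since gcd = 2 != 1, 2 shares a common factor with 26, so it cannot be used.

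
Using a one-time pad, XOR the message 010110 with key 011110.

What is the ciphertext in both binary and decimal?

Step 1: Write out the XOR operation bit by bit:
  Message: 010110
  Key:     011110
  XOR:     001000
Step 2: Convert to decimal: 001000 = 8.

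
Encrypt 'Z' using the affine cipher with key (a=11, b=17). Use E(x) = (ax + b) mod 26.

Step 1: Convert 'Z' to number: x = 25.
Step 2: E(25) = (11 * 25 + 17) mod 26 = 292 mod 26 = 6.
Step 3: Convert 6 back to letter: G.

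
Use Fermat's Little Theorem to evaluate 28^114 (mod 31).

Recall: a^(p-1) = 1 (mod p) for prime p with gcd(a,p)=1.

Step 1: Since 31 is prime, by Fermat's Little Theorem: 28^30 = 1 (mod 31).
Step 2: Reduce exponent: 114 mod 30 = 24.
Step 3: So 28^114 = 28^24 (mod 31).
Step 4: 28^24 mod 31 = 2.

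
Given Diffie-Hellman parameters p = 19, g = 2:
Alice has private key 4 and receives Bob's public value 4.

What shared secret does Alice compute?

Step 1: s = B^a mod p = 4^4 mod 19.
  4^1 mod 19 = 4
  4^2 mod 19 = (4 * 4) mod 19 = 16
  4^3 mod 19 = (16 * 4) mod 19 = 7
  4^4 mod 19 = (7 * 4) mod 19 = 9
Result: shared secret = 9.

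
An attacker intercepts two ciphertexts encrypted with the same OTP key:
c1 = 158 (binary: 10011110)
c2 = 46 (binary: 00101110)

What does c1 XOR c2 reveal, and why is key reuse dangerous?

Step 1: c1 XOR c2 = (m1 XOR k) XOR (m2 XOR k).
Step 2: By XOR associativity/commutativity: = m1 XOR m2 XOR k XOR k = m1 XOR m2.
Step 3: 10011110 XOR 00101110 = 10110000 = 176.
Step 4: The key cancels out! An attacker learns m1 XOR m2 = 176, revealing the relationship between plaintexts.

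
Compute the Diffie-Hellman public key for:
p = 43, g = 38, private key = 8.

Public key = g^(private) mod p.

Step 1: A = g^a mod p = 38^8 mod 43.
  38^1 mod 43 = 38
  38^2 mod 43 = (38 * 38) mod 43 = 25
  38^3 mod 43 = (25 * 38) mod 43 = 4
  38^4 mod 43 = (4 * 38) mod 43 = 23
  38^5 mod 43 = (23 * 38) mod 43 = 14
  38^6 mod 43 = (14 * 38) mod 43 = 16
  38^7 mod 43 = (16 * 38) mod 43 = 6
  38^8 mod 43 = (6 * 38) mod 43 = 13
Result: A = 13.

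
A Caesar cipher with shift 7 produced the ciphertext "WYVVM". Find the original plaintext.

Step 1: Reverse the shift by subtracting 7 from each letter position.
  W (position 22) -> position (22-7) mod 26 = 15 -> P
  Y (position 24) -> position (24-7) mod 26 = 17 -> R
  V (position 21) -> position (21-7) mod 26 = 14 -> O
  V (position 21) -> position (21-7) mod 26 = 14 -> O
  M (position 12) -> position (12-7) mod 26 = 5 -> F
Decrypted message: PROOF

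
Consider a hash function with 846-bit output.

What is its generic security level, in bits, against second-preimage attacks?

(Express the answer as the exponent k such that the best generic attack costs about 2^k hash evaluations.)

Step 1: The hash has a 846-bit output.
Step 2: Second-preimage resistance means: given a specific input x, it should be infeasible to find a different y with h(y) = h(x).
With a 846-bit output, a generic search for a second preimage costs about 2^846 evaluations (each trial matches the fixed target with probability 2^-846).
Step 3: Security level = 846 bits.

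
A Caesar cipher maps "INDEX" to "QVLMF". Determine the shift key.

Step 1: Compare first letters: I (position 8) -> Q (position 16).
Step 2: Shift = (16 - 8) mod 26 = 8.
The shift value is 8.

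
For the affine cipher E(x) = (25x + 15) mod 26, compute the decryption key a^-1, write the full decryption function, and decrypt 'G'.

Step 1: Find a^-1, the modular inverse of 25 mod 26.
Step 2: We need 25 * a^-1 = 1 (mod 26).
Step 3: 25 * 25 = 625 = 24 * 26 + 1, so a^-1 = 25.
Step 4: D(y) = 25(y - 15) mod 26.
Step 5: Apply to 'G' (y = 6): D(6) = 25 * (6 - 15) mod 26 = 25 * -9 mod 26 = 9 -> 'J'.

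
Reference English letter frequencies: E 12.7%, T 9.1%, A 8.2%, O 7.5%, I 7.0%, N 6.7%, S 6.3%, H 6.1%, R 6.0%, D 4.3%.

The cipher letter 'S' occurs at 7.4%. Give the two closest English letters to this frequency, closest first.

Step 1: Observed frequency of 'S' is 7.4%.
Step 2: Compute distances to each reference frequency and sort:
  O (7.5%): difference = 0.1% <-- BEST
  I (7.0%): difference = 0.4% <-- RUNNER-UP
  N (6.7%): difference = 0.7%
  A (8.2%): difference = 0.8%
  S (6.3%): difference = 1.1%
Step 3: Most likely is 'O' (7.5%, diff 0.1%); second most likely is 'I' (7.0%, diff 0.4%).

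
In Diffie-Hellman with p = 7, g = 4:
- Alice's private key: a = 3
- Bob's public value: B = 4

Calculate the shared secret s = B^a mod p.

Step 1: s = B^a mod p = 4^3 mod 7.
  4^1 mod 7 = 4
  4^2 mod 7 = (4 * 4) mod 7 = 2
  4^3 mod 7 = (2 * 4) mod 7 = 1
Result: shared secret = 1.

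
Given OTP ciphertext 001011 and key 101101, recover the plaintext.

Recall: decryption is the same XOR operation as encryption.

Step 1: XOR ciphertext with key:
  Ciphertext: 001011
  Key:        101101
  XOR:        100110
Step 2: Plaintext = 100110 = 38 in decimal.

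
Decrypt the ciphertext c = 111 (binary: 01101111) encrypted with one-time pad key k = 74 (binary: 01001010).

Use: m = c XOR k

Step 1: XOR ciphertext with key:
  Ciphertext: 01101111
  Key:        01001010
  XOR:        00100101
Step 2: Plaintext = 00100101 = 37 in decimal.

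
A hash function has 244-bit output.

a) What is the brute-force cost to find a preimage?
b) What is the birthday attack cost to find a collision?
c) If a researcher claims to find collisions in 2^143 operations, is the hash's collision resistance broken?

Step 1: Preimage resistance requires brute-force of 2^244 operations.
Step 2: Collision resistance (birthday bound) = 2^(244/2) = 2^122.
Step 3: The claimed attack costs 2^143 operations.
Step 4: Since 2^143 >= 2^122, the claimed attack is no faster than the generic birthday attack, so this does not break collision resistance.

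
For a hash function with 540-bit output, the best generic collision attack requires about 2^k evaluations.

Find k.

Step 1: The hash has a 540-bit output.
Step 2: Collision resistance means it should be infeasible to find any x != y with h(x) = h(y).
By the birthday bound, a generic collision search succeeds after about sqrt(2^540) = 2^(540/2) = 2^270 evaluations.
Step 3: Security level = 270 bits.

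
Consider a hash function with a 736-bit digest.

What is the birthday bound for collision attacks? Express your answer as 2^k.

Step 1: The birthday paradox gives collision probability ~50% after sqrt(2^n) = 2^(n/2) hashes.
Step 2: For 736-bit output: 2^(736/2) = 2^368.
Step 3: Approximately 2^368 hash computations needed.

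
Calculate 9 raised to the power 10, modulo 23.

Step 1: Compute 9^10 mod 23 step by step, reducing modulo 23 at each step.
  9^1 mod 23 = 9
  9^2 mod 23 = (9 * 9) mod 23 = 12
  9^3 mod 23 = (12 * 9) mod 23 = 16
  9^4 mod 23 = (16 * 9) mod 23 = 6
  9^5 mod 23 = (6 * 9) mod 23 = 8
  9^6 mod 23 = (8 * 9) mod 23 = 3
  9^7 mod 23 = (3 * 9) mod 23 = 4
  9^8 mod 23 = (4 * 9) mod 23 = 13
  9^9 mod 23 = (13 * 9) mod 23 = 2
  9^10 mod 23 = (2 * 9) mod 23 = 18
Step 2: Result = 18.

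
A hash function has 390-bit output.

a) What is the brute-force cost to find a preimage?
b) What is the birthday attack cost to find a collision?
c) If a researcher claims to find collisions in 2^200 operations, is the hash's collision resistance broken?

Step 1: Preimage resistance requires brute-force of 2^390 operations.
Step 2: Collision resistance (birthday bound) = 2^(390/2) = 2^195.
Step 3: The claimed attack costs 2^200 operations.
Step 4: Since 2^200 >= 2^195, the claimed attack is no faster than the generic birthday attack, so this does not break collision resistance.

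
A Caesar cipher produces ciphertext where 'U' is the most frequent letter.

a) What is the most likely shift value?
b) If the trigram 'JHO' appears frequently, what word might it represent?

Step 1: In English, 'E' is the most frequent letter (12.7%).
Step 2: The most frequent ciphertext letter is 'U' (position 20).
Step 3: Shift = (20 - 4) mod 26 = 16.
Step 4: Decrypt 'JHO' by shifting back 16:
  J -> T
  H -> R
  O -> Y
Step 5: 'JHO' decrypts to 'TRY'.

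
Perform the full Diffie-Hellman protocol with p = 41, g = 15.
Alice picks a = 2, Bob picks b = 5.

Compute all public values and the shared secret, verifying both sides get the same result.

Step 1: A = g^a mod p = 15^2 mod 41 = 20.
Step 2: B = g^b mod p = 15^5 mod 41 = 14.
Step 3: Alice computes s = B^a mod p = 14^2 mod 41 = 32.
Step 4: Bob computes s = A^b mod p = 20^5 mod 41 = 32.
Both sides agree: shared secret = 32.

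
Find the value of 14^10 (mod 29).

Step 1: Compute 14^10 mod 29 step by step, reducing modulo 29 at each step.
  14^1 mod 29 = 14
  14^2 mod 29 = (14 * 14) mod 29 = 22
  14^3 mod 29 = (22 * 14) mod 29 = 18
  14^4 mod 29 = (18 * 14) mod 29 = 20
  14^5 mod 29 = (20 * 14) mod 29 = 19
  14^6 mod 29 = (19 * 14) mod 29 = 5
  14^7 mod 29 = (5 * 14) mod 29 = 12
  14^8 mod 29 = (12 * 14) mod 29 = 23
  14^9 mod 29 = (23 * 14) mod 29 = 3
  14^10 mod 29 = (3 * 14) mod 29 = 13
Step 2: Result = 13.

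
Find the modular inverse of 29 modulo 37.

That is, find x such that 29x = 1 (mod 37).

Step 1: We need x such that 29 * x = 1 (mod 37).
Step 2: Using the extended Euclidean algorithm or trial:
  29 * 23 = 667 = 18 * 37 + 1.
Step 3: Since 667 mod 37 = 1, the inverse is x = 23.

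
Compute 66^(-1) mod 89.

Step 1: We need x such that 66 * x = 1 (mod 89).
Step 2: Using the extended Euclidean algorithm or trial:
  66 * 58 = 3828 = 43 * 89 + 1.
Step 3: Since 3828 mod 89 = 1, the inverse is x = 58.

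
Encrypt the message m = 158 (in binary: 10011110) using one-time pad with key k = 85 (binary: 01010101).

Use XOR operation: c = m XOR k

Step 1: Write out the XOR operation bit by bit:
  Message: 10011110
  Key:     01010101
  XOR:     11001011
Step 2: Convert to decimal: 11001011 = 203.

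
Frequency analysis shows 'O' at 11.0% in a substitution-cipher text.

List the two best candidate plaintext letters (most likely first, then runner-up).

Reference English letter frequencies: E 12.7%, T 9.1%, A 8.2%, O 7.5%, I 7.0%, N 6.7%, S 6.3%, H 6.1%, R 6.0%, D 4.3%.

Step 1: Observed frequency of 'O' is 11.0%.
Step 2: Compute distances to each reference frequency and sort:
  E (12.7%): difference = 1.7% <-- BEST
  T (9.1%): difference = 1.9% <-- RUNNER-UP
  A (8.2%): difference = 2.8%
  O (7.5%): difference = 3.5%
  I (7.0%): difference = 4.0%
Step 3: Most likely is 'E' (12.7%, diff 1.7%); second most likely is 'T' (9.1%, diff 1.9%).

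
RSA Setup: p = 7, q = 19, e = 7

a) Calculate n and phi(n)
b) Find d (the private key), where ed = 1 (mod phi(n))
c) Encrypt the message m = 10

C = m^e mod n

Step 1: n = 7 * 19 = 133.
Step 2: phi(n) = (7-1)(19-1) = 6 * 18 = 108.
Step 3: Find d = 7^(-1) mod 108 = 31.
  Verify: 7 * 31 = 217 = 1 (mod 108).
Step 4: C = 10^7 mod 133 = 129.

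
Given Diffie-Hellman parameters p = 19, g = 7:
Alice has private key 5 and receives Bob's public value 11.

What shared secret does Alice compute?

Step 1: s = B^a mod p = 11^5 mod 19.
  11^1 mod 19 = 11
  11^2 mod 19 = (11 * 11) mod 19 = 7
  11^3 mod 19 = (7 * 11) mod 19 = 1
  11^4 mod 19 = (1 * 11) mod 19 = 11
  11^5 mod 19 = (11 * 11) mod 19 = 7
Result: shared secret = 7.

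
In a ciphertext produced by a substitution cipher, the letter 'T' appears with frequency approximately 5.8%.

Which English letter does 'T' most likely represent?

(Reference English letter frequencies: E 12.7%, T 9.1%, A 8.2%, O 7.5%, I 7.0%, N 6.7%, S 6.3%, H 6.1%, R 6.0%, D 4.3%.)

Step 1: The observed frequency is 5.8%.
Step 2: Compare with English frequencies:
  E: 12.7% (difference: 6.9%)
  T: 9.1% (difference: 3.3%)
  A: 8.2% (difference: 2.4%)
  O: 7.5% (difference: 1.7%)
  I: 7.0% (difference: 1.2%)
  N: 6.7% (difference: 0.9%)
  S: 6.3% (difference: 0.5%)
  H: 6.1% (difference: 0.3%)
  R: 6.0% (difference: 0.2%) <-- closest
  D: 4.3% (difference: 1.5%)
Step 3: 'T' most likely represents 'R' (frequency 6.0%).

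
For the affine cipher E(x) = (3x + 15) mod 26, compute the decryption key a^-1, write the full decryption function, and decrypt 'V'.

Step 1: Find a^-1, the modular inverse of 3 mod 26.
Step 2: We need 3 * a^-1 = 1 (mod 26).
Step 3: 3 * 9 = 27 = 1 * 26 + 1, so a^-1 = 9.
Step 4: D(y) = 9(y - 15) mod 26.
Step 5: Apply to 'V' (y = 21): D(21) = 9 * (21 - 15) mod 26 = 9 * 6 mod 26 = 2 -> 'C'.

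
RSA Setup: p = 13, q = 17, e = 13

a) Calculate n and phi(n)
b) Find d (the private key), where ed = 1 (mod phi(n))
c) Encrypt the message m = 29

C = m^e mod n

Step 1: n = 13 * 17 = 221.
Step 2: phi(n) = (13-1)(17-1) = 12 * 16 = 192.
Step 3: Find d = 13^(-1) mod 192 = 133.
  Verify: 13 * 133 = 1729 = 1 (mod 192).
Step 4: C = 29^13 mod 221 = 133.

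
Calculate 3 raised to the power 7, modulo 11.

Step 1: Compute 3^7 mod 11 step by step, reducing modulo 11 at each step.
  3^1 mod 11 = 3
  3^2 mod 11 = (3 * 3) mod 11 = 9
  3^3 mod 11 = (9 * 3) mod 11 = 5
  3^4 mod 11 = (5 * 3) mod 11 = 4
  3^5 mod 11 = (4 * 3) mod 11 = 1
  3^6 mod 11 = (1 * 3) mod 11 = 3
  3^7 mod 11 = (3 * 3) mod 11 = 9
Step 2: Result = 9.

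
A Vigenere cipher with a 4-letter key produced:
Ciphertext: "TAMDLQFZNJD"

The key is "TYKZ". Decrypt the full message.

Step 1: Key 'TYKZ' has length 4. Extended key: TYKZTYKZTYK
Step 2: Decrypt each position:
  T(19) - T(19) = 0 = A
  A(0) - Y(24) = 2 = C
  M(12) - K(10) = 2 = C
  D(3) - Z(25) = 4 = E
  L(11) - T(19) = 18 = S
  Q(16) - Y(24) = 18 = S
  F(5) - K(10) = 21 = V
  Z(25) - Z(25) = 0 = A
  N(13) - T(19) = 20 = U
  J(9) - Y(24) = 11 = L
  D(3) - K(10) = 19 = T
Plaintext: ACCESSVAULT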